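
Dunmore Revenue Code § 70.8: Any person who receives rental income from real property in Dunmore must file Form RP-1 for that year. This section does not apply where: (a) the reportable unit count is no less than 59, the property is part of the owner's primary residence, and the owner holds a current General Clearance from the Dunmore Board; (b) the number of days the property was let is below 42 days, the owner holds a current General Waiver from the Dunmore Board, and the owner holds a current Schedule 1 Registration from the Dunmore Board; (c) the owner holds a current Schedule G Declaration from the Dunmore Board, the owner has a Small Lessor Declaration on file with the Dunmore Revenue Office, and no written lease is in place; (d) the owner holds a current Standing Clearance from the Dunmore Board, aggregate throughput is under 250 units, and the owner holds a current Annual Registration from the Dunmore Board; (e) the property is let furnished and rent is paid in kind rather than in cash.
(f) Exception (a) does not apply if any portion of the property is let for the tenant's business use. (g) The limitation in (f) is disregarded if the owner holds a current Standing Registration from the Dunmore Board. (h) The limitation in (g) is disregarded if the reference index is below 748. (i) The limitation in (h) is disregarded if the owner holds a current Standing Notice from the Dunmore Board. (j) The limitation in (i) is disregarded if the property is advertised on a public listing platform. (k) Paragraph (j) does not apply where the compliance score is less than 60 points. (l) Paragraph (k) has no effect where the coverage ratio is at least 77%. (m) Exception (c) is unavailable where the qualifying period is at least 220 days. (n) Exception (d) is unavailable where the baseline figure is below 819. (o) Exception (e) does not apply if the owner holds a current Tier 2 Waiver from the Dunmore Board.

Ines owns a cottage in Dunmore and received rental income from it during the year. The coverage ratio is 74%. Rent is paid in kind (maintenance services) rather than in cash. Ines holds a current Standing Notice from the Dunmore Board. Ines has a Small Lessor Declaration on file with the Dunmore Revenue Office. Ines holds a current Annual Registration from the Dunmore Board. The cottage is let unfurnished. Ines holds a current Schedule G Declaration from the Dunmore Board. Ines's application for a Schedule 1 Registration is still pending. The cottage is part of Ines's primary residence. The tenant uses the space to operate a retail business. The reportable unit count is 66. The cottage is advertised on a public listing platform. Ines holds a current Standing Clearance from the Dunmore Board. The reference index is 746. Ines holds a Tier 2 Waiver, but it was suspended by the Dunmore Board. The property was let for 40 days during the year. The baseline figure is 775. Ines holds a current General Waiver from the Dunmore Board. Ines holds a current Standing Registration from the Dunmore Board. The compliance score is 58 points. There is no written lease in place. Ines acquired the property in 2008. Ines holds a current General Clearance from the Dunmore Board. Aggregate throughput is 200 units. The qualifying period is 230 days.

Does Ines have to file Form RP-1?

Exception (a): the reportable unit count is 66, meeting the 59 threshold; the cottage is part of the primary residence; a current General Clearance is held — every condition holds. Applying paragraphs (f)–(l): (f) would limit (a) — the space is let for business use — but (g) sets (f) aside: (g) operates against (f): a current Standing Registration is held. (h) applies (the reference index is 746, below the 748 limit), but is itself disapplied by (i): (i) is engaged — a current Standing Notice is held. (j) would limit (i) — the property is publicly advertised — but (k) sets (j) aside: (k) is triggered — the compliance score is 58 points, less than the 60 points limit. (l) is inapplicable (the coverage ratio is 74%, short of 77%), so (k) stands. So (a) applies.
Exception (b) requires that the owner holds a current Schedule 1 Registration from the Dunmore Board; but there is no Schedule 1 Registration in force, so (b) is unavailable.
Exception (c): a current Schedule G Declaration is held; a Small Lessor Declaration is on file; there is no written lease — every condition holds. Turning to paragraph (m): (m) operates — the qualifying period is 230 days, meeting the 220 days threshold. Exception (c) does not apply.
All of (d)'s requirements are met (a current Standing Clearance is held; aggregate throughput is 200 units, under the 250 units limit; a current Annual Registration is held). But: (n) is engaged — the baseline figure is 775, below the 819 limit. So (d) is unavailable.
Exception (e) does not apply: the property is let unfurnished.

No — exception (a) applies; Ines is not required to file Form RP-1.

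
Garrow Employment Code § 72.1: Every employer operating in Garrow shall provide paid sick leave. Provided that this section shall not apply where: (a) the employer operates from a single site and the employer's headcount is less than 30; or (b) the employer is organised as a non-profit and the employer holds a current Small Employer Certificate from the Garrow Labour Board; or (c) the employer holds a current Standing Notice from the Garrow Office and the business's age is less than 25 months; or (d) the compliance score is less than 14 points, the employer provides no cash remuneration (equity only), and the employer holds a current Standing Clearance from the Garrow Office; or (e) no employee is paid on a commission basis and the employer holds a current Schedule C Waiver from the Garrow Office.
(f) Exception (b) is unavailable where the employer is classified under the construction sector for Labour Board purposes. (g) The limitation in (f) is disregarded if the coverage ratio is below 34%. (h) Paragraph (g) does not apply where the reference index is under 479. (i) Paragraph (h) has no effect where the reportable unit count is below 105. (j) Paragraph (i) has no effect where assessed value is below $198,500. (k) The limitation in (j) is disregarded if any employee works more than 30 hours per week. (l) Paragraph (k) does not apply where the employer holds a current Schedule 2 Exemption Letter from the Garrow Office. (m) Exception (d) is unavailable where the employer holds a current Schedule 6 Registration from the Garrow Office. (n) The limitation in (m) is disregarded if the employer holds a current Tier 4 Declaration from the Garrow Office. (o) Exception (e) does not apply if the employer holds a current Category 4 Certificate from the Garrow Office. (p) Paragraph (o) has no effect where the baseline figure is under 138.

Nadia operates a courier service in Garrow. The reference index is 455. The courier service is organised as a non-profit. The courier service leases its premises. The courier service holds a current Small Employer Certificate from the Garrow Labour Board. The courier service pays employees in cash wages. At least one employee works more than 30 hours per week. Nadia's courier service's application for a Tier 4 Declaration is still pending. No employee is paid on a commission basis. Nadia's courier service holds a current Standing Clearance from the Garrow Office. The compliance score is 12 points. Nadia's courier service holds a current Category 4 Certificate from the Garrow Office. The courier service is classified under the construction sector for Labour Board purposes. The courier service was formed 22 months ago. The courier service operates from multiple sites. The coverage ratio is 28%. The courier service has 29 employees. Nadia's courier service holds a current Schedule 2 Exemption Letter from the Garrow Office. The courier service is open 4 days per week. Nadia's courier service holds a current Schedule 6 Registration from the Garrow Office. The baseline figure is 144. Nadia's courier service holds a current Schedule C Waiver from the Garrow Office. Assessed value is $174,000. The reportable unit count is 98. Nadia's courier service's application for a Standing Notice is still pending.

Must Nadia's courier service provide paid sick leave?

Yes — Nadia's courier service must provide paid sick leave.

Exception (a) does not apply: the employer operates from multiple sites.
Exception (b): the employer is a non-profit; a current Small Employer Certificate is held — every condition holds. But: (f) applies — the courier service is classified under the construction sector. (g) would limit (f) — the coverage ratio is 28%, below the 34% limit — but (h) sets (g) aside: (h) operates against (g): the reference index is 455, under the 479 limit. (i) would limit (h) — the reportable unit count is 98, below the 105 limit — but (j) sets (i) aside: (j) operates against (i): assessed value is $174,000, below the $198,500 limit. (k) operates (at least one employee exceeds 30 hours/week), but is itself disapplied by (l): (l) operates against (k): a current Schedule 2 Exemption Letter is held. (b) is therefore removed.
Exception (c) requires that the employer holds a current Standing Notice from the Garrow Office; but no current Standing Notice is held, so (c) is unavailable.
Exception (d) requires that the employer provides no cash remuneration (equity only); but employees are paid cash wages, so (d) is unavailable.
All of (e)'s requirements are met (no employee is paid on commission; a current Schedule C Waiver is held). However, paragraphs (o)–(p) must be considered: (o) operates against (e): a current Category 4 Certificate is held. (p), which would lift (o), is not engaged — the baseline figure is 144, not under 138. Exception (e) does not apply.
No exception displaces § 72.1.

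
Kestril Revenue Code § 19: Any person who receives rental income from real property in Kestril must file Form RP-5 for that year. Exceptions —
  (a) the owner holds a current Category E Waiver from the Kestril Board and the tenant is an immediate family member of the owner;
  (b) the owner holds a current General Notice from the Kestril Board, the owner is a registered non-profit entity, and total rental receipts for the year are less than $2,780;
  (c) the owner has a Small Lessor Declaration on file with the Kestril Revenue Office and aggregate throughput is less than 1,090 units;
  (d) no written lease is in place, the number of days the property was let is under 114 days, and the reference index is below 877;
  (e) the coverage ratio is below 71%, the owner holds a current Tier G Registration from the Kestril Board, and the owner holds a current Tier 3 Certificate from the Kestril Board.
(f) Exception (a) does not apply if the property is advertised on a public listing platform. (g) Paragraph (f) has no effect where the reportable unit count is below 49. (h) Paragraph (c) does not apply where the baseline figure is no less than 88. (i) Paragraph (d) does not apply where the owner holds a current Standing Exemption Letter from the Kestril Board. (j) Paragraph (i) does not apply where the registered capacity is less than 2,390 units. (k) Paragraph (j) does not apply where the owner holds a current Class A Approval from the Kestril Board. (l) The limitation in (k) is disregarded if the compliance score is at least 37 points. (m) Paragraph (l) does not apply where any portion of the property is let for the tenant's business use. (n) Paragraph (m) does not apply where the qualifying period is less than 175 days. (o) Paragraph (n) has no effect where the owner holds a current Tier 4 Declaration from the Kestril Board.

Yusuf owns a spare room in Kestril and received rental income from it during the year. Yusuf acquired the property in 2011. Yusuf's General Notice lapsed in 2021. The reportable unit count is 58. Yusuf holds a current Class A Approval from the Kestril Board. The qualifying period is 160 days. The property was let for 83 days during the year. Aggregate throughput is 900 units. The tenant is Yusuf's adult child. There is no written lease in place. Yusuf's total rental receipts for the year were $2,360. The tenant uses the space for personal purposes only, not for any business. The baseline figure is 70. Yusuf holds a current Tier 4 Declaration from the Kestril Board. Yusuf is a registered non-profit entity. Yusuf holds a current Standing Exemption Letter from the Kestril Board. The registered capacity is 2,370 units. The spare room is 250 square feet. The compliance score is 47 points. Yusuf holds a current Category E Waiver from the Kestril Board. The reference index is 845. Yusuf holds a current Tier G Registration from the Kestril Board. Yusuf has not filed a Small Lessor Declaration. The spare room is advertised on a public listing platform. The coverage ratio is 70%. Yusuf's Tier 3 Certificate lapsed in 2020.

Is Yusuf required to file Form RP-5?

All of (a)'s requirements are met (a current Category E Waiver is held; the tenant is an immediate family member). Turning to paragraphs (f)–(g): (f) operates — the property is publicly advertised. (g) is not engaged (the reportable unit count is 58, not below 49), so (f) stands. So (a) is unavailable.
Exception (b) requires that the owner holds a current General Notice from the Kestril Board; but the General Notice is not current, so (b) is unavailable.
Exception (c) does not apply: no Small Lessor Declaration is on file.
All of (d)'s requirements are met (there is no written lease; the number of days the property was let is 83 days, under the 114 days limit; the reference index is 845, below the 877 limit). Considering the limiting provisions: (i) is engaged (a current Standing Exemption Letter is held), but is set aside by (j): (j) operates against (i): the registered capacity is 2,370 units, less than the 2,390 units limit. (k) would limit (j) — a current Class A Approval is held — but (l) sets (k) aside: (l) operates against (k): the compliance score is 47 points, meeting the 37 points threshold. (m) does not operate here (the space is used for personal purposes only), so (l) stands. Exception (d) stands.
Exception (e) requires that the owner holds a current Tier 3 Certificate from the Kestril Board; but there is no Tier 3 Certificate in force, so (e) is unavailable.

No — exception (d) applies; Yusuf is not required to file Form RP-5.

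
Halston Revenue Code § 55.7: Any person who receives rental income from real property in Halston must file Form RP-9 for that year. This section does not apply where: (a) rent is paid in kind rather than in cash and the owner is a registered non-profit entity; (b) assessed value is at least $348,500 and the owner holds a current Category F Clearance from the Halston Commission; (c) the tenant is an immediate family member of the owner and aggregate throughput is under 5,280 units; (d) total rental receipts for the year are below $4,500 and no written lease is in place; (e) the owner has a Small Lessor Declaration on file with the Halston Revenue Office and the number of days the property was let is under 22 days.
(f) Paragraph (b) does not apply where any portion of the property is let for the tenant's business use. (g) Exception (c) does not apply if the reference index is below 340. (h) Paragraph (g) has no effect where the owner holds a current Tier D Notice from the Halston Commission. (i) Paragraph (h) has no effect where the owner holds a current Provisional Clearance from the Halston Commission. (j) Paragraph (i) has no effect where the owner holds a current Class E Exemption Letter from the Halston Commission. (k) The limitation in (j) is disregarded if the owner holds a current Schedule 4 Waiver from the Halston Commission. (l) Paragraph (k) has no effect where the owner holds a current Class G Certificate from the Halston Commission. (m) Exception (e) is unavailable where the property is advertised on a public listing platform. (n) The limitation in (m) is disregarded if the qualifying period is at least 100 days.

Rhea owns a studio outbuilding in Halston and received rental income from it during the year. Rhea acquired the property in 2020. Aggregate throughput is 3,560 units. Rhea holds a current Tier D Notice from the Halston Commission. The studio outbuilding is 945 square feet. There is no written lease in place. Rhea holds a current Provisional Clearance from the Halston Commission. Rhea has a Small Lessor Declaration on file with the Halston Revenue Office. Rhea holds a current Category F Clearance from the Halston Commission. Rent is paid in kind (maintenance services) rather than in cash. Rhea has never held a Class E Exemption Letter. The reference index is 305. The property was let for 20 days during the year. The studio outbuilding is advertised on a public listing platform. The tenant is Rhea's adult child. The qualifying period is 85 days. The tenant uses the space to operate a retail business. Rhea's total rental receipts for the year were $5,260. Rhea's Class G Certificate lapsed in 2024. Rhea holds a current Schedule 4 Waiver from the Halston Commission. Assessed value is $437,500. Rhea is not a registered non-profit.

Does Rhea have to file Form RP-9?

Exception (a) fails — Rhea is not a registered non-profit.
All of (b)'s requirements are met (assessed value is $437,500, meeting the $348,500 threshold; a current Category F Clearance is held). But applying paragraph (f): (f) operates against (b): the space is let for business use. (b) is therefore removed.
All of (c)'s requirements are met (the tenant is an immediate family member; aggregate throughput is 3,560 units, under the 5,280 units limit). However, paragraphs (g)–(l) must be considered: (g) operates against (c): the reference index is 305, below the 340 limit. (h) operates (a current Tier D Notice is held), but is displaced by (i): (i) operates against (h): a current Provisional Clearance is held. (j), which would lift (i), is not engaged — there is no Class E Exemption Letter in force. So (c) is unavailable.
Exception (d) requires that total rental receipts for the year are below $4,500; but total rental receipts for the year are $5,260, not below $4,500, so (d) is unavailable.
Exception (e): a Small Lessor Declaration is on file; the number of days the property was let is 20 days, under the 22 days limit — every condition holds. But applying paragraphs (m)–(n): (m) operates against (e): the property is publicly advertised. (n) is not triggered (the qualifying period is 85 days, short of 100 days), so (m) stands. (e) is therefore removed.
None of the exceptions is available; § 55.7 applies in full.

Yes — Rhea must file Form RP-9.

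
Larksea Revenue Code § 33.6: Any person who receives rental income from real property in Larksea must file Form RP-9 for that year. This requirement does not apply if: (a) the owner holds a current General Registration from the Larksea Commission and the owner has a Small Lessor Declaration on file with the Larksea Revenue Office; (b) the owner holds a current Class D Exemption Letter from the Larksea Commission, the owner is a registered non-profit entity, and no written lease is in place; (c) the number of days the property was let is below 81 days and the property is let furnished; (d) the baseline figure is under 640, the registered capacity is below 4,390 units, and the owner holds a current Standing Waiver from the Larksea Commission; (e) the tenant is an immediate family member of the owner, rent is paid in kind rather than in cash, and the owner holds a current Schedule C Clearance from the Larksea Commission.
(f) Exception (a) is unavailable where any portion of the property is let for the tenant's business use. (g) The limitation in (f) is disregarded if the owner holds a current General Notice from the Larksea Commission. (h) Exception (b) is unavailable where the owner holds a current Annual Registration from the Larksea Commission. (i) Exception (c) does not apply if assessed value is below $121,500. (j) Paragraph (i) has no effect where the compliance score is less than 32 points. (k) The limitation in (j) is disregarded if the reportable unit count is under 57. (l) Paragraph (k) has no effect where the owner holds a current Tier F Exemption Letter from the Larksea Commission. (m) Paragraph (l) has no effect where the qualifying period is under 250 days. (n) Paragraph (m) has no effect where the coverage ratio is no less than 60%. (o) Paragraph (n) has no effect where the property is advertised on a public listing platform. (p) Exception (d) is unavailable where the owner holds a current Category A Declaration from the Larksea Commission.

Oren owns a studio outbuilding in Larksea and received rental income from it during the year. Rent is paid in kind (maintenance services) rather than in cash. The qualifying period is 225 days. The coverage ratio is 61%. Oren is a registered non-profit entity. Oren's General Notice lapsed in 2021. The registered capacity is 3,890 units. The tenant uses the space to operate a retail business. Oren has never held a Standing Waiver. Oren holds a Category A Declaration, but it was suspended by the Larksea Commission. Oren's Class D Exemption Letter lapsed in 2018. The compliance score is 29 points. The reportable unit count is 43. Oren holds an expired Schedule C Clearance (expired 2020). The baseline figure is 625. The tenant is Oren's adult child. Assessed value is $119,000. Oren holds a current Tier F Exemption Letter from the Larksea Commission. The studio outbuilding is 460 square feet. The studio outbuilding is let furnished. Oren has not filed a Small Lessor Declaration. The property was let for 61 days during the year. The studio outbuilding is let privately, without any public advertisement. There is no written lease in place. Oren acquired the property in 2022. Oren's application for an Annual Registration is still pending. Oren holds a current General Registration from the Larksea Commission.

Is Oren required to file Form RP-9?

Exception (a) requires that the owner has a Small Lessor Declaration on file with the Larksea Revenue Office; but no Small Lessor Declaration is on file, so (a) is unavailable.
Exception (b) requires that the owner holds a current Class D Exemption Letter from the Larksea Commission; but the Class D Exemption Letter is not current, so (b) is unavailable.
Exception (c)'s conditions are all satisfied: the number of days the property was let is 61 days, below the 81 days limit; the property is let furnished. Applying paragraphs (i)–(o): (i) operates (assessed value is $119,000, below the $121,500 limit), but is set aside by (j): (j) operates against (i): the compliance score is 29 points, less than the 32 points limit. (k) would limit (j) — the reportable unit count is 43, under the 57 limit — but (l) sets (k) aside: (l) is triggered — a current Tier F Exemption Letter is held. (m) is engaged (the qualifying period is 225 days, under the 250 days limit), but is itself disapplied by (n): (n) applies — the coverage ratio is 61%, meeting the 60% threshold. (o) is not triggered (the property is let privately without advertisement), so (n) stands. So (c) applies.
Exception (d) fails — there is no Standing Waiver in force.
Exception (e) fails — there is no Schedule C Clearance in force.

No — exception (c) applies; Oren is not required to file Form RP-9.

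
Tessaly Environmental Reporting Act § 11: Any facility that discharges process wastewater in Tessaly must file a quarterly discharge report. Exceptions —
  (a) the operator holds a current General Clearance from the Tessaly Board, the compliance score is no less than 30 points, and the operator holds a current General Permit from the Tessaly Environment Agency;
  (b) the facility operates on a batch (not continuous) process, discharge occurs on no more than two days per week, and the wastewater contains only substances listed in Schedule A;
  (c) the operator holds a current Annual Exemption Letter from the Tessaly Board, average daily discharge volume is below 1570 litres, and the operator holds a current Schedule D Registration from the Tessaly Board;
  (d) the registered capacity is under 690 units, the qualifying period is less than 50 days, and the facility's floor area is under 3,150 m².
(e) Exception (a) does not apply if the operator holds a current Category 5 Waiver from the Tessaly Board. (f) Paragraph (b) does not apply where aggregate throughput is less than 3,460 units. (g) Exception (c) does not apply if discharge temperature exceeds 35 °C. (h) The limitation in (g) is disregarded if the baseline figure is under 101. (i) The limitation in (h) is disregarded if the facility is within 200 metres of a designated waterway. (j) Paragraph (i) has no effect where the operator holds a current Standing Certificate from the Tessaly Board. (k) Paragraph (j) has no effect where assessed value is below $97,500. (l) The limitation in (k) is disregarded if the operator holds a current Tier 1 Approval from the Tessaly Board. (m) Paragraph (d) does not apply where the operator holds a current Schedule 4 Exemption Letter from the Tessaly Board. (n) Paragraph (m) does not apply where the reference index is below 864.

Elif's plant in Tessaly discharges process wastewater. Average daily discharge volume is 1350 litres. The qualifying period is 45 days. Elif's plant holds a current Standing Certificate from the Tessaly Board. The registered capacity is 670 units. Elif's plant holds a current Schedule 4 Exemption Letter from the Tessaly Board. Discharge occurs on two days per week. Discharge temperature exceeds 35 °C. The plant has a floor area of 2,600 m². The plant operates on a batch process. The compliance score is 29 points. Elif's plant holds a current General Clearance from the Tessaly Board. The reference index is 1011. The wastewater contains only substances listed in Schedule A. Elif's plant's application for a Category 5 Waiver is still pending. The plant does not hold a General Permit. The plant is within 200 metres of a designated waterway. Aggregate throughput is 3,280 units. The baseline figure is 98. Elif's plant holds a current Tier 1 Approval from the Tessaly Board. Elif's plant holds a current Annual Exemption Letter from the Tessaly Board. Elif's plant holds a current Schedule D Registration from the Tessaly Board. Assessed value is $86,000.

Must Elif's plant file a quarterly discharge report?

Exception (a) does not apply: the compliance score is 29 points, short of 30 points.
All of (b)'s requirements are met (the facility operates on a batch process; discharge occurs on no more than two days per week; the wastewater is Schedule-A-only). Turning to paragraph (f): (f) operates against (b): aggregate throughput is 3,280 units, less than the 3,460 units limit. (b) is therefore removed.
All of (c)'s requirements are met (a current Annual Exemption Letter is held; average daily discharge volume is 1350 litres, below the 1570 litres limit; a current Schedule D Registration is held). Considering the limiting provisions: (g) would limit (c) — discharge temperature exceeds 35 °C — but (h) sets (g) aside: (h) operates against (g): the baseline figure is 98, under the 101 limit. (i) applies (the plant is within 200 m of a designated waterway), but is overridden by (j): (j) applies — a current Standing Certificate is held. (k) would limit (j) — assessed value is $86,000, below the $97,500 limit — but (l) sets (k) aside: (l) is triggered — a current Tier 1 Approval is held. Exception (c) stands.
Exception (d) is satisfied on its face — the registered capacity is 670 units, under the 690 units limit; the qualifying period is 45 days, less than the 50 days limit; the facility's floor area is 2,600 m², under the 3,150 m² limit. However, paragraphs (m)–(n) must be considered: (m) applies — a current Schedule 4 Exemption Letter is held. (n), which would lift (m), is inapplicable — the reference index is 1,011, not below 864. (d) is therefore removed.

No — exception (c) applies; Elif's plant is not required to file a quarterly discharge report.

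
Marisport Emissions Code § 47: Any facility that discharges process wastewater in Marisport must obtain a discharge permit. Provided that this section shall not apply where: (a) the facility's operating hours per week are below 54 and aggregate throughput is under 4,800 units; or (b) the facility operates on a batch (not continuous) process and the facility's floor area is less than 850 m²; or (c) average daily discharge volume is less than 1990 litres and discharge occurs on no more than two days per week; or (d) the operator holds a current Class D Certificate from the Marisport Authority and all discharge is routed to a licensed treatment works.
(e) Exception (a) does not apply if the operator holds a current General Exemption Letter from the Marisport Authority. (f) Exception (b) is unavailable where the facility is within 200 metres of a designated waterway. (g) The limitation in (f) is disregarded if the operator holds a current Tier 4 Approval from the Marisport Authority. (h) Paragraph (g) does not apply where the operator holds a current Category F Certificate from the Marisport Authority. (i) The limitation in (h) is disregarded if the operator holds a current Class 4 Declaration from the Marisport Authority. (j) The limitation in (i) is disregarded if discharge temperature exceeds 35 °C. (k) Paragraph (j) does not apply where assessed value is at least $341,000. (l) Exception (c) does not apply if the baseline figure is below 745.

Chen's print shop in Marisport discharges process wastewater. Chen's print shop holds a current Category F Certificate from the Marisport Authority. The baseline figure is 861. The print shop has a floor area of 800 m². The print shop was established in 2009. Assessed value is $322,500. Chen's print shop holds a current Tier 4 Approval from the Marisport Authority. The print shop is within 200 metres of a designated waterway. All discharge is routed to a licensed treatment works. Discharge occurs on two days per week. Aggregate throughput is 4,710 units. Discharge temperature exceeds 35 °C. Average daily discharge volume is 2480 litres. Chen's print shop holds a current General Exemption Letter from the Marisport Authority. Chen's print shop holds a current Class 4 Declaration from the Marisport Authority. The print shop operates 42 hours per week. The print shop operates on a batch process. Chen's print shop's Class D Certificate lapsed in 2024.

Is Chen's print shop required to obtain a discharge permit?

Exception (a): the facility's operating hours per week are 42, below the 54 limit; aggregate throughput is 4,710 units, under the 4,800 units limit — every condition holds. Turning to paragraph (e): (e) is triggered — a current General Exemption Letter is held. Exception (a) does not apply.
Exception (b)'s conditions are all satisfied: the facility operates on a batch process; the facility's floor area is 800 m², less than the 850 m² limit. But: (f) operates — the print shop is within 200 m of a designated waterway. (g) is engaged (a current Tier 4 Approval is held), but is displaced by (h): (h) is engaged — a current Category F Certificate is held. (i) is engaged (a current Class 4 Declaration is held), but is overridden by (j): (j) operates against (i): discharge temperature exceeds 35 °C. (k) is inapplicable (assessed value is $322,500, short of $341,000), so (j) stands. (b) is therefore removed.
Exception (c) fails — average daily discharge volume is 2480 litres, not less than 1990 litres.
Exception (d) requires that the operator holds a current Class D Certificate from the Marisport Authority; but the Class D Certificate is not current, so (d) is unavailable.
No exception is made out. Chen's print shop falls within the general rule.

Yes — Chen's print shop must obtain a discharge permit.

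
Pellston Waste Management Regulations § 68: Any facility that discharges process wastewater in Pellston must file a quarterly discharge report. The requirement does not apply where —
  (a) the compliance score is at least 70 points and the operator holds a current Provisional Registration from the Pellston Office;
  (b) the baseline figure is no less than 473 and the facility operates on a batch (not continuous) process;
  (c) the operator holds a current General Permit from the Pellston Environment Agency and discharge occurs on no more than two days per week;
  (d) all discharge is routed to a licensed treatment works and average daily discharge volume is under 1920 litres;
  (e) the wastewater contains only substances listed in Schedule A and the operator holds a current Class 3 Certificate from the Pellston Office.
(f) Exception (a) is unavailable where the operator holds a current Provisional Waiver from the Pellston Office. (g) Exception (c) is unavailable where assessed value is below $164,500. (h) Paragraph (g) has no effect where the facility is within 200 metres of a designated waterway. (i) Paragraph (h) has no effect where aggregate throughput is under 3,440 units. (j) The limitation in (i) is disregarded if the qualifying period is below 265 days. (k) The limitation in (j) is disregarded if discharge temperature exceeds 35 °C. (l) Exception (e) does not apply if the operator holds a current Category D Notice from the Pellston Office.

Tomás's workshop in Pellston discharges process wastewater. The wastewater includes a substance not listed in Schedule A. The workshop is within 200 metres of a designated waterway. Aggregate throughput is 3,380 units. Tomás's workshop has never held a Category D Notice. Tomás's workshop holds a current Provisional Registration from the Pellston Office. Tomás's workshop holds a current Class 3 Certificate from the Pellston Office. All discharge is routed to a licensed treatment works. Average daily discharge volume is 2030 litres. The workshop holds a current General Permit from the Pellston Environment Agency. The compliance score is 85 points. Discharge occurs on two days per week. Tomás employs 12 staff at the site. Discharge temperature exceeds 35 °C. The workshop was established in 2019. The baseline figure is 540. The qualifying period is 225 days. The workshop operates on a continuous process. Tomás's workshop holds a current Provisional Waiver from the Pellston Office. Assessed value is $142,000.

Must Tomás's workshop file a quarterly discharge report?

Yes — Tomás's workshop must file a quarterly discharge report.

All of (a)'s requirements are met (the compliance score is 85 points, meeting the 70 points threshold; a current Provisional Registration is held). However, paragraph (f) must be considered: (f) is triggered — a current Provisional Waiver is held. (a) is therefore removed.
Exception (b) fails — the facility operates on a continuous process.
Exception (c): a current General Permit is held; discharge occurs on no more than two days per week — every condition holds. But applying paragraphs (g)–(k): (g) operates — assessed value is $142,000, below the $164,500 limit. (h) operates (the workshop is within 200 m of a designated waterway), but is itself disapplied by (i): (i) operates — aggregate throughput is 3,380 units, under the 3,440 units limit. (j) is triggered (the qualifying period is 225 days, below the 265 days limit), but yields to (k): (k) applies — discharge temperature exceeds 35 °C. So (c) is unavailable.
Exception (d) does not apply: average daily discharge volume is 2030 litres, not under 1920 litres.
Exception (e) fails — the wastewater includes a non-Schedule-A substance.
No exception displaces § 68.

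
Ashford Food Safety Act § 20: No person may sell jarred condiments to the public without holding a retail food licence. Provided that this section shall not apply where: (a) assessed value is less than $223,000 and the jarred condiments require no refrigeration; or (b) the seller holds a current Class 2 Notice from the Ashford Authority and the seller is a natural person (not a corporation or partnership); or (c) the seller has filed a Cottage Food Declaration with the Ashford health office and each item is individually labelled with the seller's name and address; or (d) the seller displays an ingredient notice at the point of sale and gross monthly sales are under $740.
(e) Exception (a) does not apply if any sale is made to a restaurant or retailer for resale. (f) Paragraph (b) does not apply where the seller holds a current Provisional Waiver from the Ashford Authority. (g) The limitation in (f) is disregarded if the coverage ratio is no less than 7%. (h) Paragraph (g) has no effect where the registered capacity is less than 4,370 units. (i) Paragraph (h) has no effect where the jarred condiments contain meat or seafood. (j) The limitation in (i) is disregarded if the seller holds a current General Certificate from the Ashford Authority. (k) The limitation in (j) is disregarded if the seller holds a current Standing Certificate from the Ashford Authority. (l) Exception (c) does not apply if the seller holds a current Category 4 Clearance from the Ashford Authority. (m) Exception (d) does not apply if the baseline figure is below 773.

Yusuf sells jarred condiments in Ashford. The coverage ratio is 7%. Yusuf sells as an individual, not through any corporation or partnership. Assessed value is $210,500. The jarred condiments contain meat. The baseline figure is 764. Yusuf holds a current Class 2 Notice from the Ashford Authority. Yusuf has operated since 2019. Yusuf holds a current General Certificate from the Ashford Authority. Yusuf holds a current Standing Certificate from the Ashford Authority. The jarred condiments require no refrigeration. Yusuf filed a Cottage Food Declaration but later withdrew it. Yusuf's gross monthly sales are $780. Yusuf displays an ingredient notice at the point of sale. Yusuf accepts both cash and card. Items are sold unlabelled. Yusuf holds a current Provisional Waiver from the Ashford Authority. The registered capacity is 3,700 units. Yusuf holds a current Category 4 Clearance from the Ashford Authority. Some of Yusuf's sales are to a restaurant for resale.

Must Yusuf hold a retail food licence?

Exception (a)'s conditions are all satisfied: assessed value is $210,500, less than the $223,000 limit; the jarred condiments are shelf-stable. But applying paragraph (e): (e) applies — some sales are to a restaurant for resale. (a) is therefore removed.
Exception (b) is satisfied on its face — a current Class 2 Notice is held; the seller is a natural person. As to paragraphs (f)–(k): (f) would limit (b) — a current Provisional Waiver is held — but (g) sets (f) aside: (g) operates against (f): the coverage ratio is 7%, meeting the 7% threshold. (h) operates (the registered capacity is 3,700 units, less than the 4,370 units limit), but is displaced by (i): (i) is triggered — the jarred condiments contain meat. (j) is engaged (a current General Certificate is held), but yields to (k): (k) operates — a current Standing Certificate is held. (b) remains available.
Exception (c) requires that the seller has filed a Cottage Food Declaration with the Ashford health office; but the Cottage Food Declaration was withdrawn, so (c) is unavailable.
Exception (d) does not apply: gross monthly sales are $780, not under $740.

No — exception (b) applies; Yusuf is not required to hold a retail food licence.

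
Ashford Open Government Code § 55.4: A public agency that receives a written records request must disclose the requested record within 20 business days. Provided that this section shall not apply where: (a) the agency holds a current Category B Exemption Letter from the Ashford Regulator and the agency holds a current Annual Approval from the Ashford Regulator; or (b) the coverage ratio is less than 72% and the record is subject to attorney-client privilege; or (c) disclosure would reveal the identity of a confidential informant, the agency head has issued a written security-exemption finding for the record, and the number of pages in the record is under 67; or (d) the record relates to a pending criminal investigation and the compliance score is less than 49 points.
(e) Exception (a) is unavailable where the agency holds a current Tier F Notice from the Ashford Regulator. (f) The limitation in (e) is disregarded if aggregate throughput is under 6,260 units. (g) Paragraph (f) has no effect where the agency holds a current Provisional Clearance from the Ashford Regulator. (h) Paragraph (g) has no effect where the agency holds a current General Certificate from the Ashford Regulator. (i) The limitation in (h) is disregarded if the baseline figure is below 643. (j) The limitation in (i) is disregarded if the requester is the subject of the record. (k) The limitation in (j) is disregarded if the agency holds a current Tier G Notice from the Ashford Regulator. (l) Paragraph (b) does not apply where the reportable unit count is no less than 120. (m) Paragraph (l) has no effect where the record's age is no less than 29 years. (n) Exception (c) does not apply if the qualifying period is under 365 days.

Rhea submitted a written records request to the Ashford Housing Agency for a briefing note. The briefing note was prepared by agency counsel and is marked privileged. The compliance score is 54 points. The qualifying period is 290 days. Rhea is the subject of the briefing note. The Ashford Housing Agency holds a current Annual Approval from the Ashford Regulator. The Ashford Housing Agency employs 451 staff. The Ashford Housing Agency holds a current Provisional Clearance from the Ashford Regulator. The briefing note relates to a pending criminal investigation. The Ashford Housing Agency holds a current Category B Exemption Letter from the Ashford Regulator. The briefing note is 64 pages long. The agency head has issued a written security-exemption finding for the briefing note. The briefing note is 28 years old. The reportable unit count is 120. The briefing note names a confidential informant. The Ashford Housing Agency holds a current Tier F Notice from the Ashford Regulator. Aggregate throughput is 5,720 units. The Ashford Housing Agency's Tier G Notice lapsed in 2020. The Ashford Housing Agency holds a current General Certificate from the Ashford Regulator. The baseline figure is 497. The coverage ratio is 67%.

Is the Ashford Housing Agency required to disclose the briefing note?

No — exception (a) applies; the Ashford Housing Agency is not required to disclose the briefing note.

Exception (a)'s conditions are all satisfied: a current Category B Exemption Letter is held; a current Annual Approval is held. As to paragraphs (e)–(k): (e) would limit (a) — a current Tier F Notice is held — but (f) sets (e) aside: (f) is engaged — aggregate throughput is 5,720 units, under the 6,260 units limit. (g) operates (a current Provisional Clearance is held), but is displaced by (h): (h) is triggered — a current General Certificate is held. (i) would limit (h) — the baseline figure is 497, below the 643 limit — but (j) sets (i) aside: (j) operates — Rhea is the subject of the briefing note. (k) is inapplicable (no current Tier G Notice is held), so (j) stands. Exception (a) stands.
Exception (b) is satisfied on its face — the coverage ratio is 67%, less than the 72% limit; the briefing note is privileged. Turning to paragraphs (l)–(m): (l) is triggered — the reportable unit count is 120, meeting the 120 threshold. (m) is not triggered (the record's age is 28 years, short of 29 years), so (l) stands. (b) is therefore removed.
Exception (c): the briefing note names a confidential informant; a written security-exemption finding has been issued; the number of pages in the record is 64, under the 67 limit — every condition holds. But: (n) operates against (c): the qualifying period is 290 days, under the 365 days limit. So (c) is unavailable.
Exception (d) does not apply: the compliance score is 54 points, not less than 49 points.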